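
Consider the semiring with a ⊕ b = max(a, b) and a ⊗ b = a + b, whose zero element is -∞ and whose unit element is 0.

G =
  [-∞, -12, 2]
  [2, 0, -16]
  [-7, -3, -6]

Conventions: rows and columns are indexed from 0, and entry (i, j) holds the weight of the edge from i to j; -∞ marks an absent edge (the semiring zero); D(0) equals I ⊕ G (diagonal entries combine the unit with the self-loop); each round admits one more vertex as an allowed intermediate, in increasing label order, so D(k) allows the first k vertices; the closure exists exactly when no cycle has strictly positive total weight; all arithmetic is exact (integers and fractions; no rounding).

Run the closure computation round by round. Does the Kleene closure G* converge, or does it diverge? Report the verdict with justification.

D(0):
  [0, -12, 2]
  [2, 0, -16]
  [-7, -3, 0]
D(1):
  [0, -12, 2]
  [2, 0, 4]
  [-7, -3, 0]
Detection: at round 2, diagonal entry (2, 2) turns strictly positive.
Key observation: the cycle 2->1->0->2 has total weight (-3) + 2 + 2, which is strictly positive.
Answer: DIVERGES — positive cycle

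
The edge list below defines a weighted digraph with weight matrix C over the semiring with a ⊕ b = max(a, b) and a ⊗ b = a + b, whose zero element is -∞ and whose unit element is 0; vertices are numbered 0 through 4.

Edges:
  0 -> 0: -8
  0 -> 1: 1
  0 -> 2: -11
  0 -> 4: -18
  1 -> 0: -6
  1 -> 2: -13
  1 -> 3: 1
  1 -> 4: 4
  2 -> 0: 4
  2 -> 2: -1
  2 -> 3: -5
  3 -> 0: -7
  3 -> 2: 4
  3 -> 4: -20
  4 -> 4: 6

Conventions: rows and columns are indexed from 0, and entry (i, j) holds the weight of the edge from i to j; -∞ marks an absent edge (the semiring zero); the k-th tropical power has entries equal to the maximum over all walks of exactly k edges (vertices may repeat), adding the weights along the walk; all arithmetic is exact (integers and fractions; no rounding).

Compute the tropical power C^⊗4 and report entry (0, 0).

C^⊗2:
  [-5, -7, -12, 2, 5]
  [-6, -5, 5, -18, 10]
  [3, 5, -1, -6, -14]
  [8, -6, 3, -1, -14]
  [-∞, -∞, -∞, -∞, 12]
C^⊗3:
  [-5, -4, 6, -6, 11]
  [9, -5, 4, 0, 16]
  [3, 4, -2, 6, 9]
  [7, 9, 3, -2, -2]
  [-∞, -∞, -∞, -∞, 18]
C^⊗4:
  [10, -4, 5, 1, 17]
  [8, 10, 4, -1, 22]
  [2, 4, 10, 5, 15]
  [7, 8, 2, 10, 13]
  [-∞, -∞, -∞, -∞, 24]
Key observation: the optimum is the walk 0->1->3->2->0, with weight 1 + 1 + 4 + 4 = 10.
Optimal value attained by: walk 0->1->3->2->0.
Answer: (C^⊗4)[0][0] = 10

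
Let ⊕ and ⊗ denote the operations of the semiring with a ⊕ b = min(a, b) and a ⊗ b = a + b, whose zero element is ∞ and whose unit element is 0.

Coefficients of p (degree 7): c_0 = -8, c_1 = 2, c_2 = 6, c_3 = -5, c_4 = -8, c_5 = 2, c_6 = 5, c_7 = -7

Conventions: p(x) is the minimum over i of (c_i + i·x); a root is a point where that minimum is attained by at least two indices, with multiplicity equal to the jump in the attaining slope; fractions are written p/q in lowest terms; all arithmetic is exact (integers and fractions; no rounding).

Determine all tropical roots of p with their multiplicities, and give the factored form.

hull edge (i=0, c=-8) to (i=4, c=-8): slope 0, span 4
hull edge (i=4, c=-8) to (i=7, c=-7): slope 1/3, span 3
Factored form: p(x) = -7 ⊗ (x ⊕ (-1/3)) ⊗ (x ⊕ (-1/3)) ⊗ (x ⊕ (-1/3)) ⊗ (x ⊕ 0) ⊗ (x ⊕ 0) ⊗ (x ⊕ 0) ⊗ (x ⊕ 0)
Answer: roots = -1/3 (mult 3), 0 (mult 4)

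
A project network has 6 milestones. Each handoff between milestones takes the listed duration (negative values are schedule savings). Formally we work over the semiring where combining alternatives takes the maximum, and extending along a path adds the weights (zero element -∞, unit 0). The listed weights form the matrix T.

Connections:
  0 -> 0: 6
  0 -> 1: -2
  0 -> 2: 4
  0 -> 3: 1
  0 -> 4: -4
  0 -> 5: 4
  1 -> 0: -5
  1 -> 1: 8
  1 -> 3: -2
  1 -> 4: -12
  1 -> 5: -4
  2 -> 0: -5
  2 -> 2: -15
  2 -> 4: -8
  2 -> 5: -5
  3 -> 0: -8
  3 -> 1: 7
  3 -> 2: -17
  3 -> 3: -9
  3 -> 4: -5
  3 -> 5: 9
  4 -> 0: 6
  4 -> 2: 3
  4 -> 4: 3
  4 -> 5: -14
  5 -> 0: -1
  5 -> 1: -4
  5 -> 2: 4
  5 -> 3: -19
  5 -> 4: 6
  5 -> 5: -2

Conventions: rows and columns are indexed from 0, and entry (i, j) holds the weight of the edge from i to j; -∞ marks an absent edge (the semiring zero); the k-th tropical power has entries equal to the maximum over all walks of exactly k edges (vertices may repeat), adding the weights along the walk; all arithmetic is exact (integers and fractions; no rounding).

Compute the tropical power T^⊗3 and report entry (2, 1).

T^⊗2:
  [12, 8, 10, 7, 10, 10]
  [3, 16, 0, 6, 2, 7]
  [1, -7, -1, -4, 1, -1]
  [8, 15, 13, 5, 15, 7]
  [12, 4, 10, 7, 6, 10]
  [12, 4, 9, 0, 9, 3]
T^⊗3:
  [18, 16, 16, 13, 16, 16]
  [11, 24, 11, 14, 13, 15]
  [7, 3, 5, 2, 5, 5]
  [21, 23, 18, 13, 18, 14]
  [18, 14, 16, 13, 16, 16]
  [18, 12, 16, 13, 12, 16]
Key observation: the optimum is the walk 2->0->3->1, with weight (-5) + 1 + 7 = 3.
Optimal value attained by: walk 2->0->3->1.
Answer: (T^⊗3)[2][1] = 3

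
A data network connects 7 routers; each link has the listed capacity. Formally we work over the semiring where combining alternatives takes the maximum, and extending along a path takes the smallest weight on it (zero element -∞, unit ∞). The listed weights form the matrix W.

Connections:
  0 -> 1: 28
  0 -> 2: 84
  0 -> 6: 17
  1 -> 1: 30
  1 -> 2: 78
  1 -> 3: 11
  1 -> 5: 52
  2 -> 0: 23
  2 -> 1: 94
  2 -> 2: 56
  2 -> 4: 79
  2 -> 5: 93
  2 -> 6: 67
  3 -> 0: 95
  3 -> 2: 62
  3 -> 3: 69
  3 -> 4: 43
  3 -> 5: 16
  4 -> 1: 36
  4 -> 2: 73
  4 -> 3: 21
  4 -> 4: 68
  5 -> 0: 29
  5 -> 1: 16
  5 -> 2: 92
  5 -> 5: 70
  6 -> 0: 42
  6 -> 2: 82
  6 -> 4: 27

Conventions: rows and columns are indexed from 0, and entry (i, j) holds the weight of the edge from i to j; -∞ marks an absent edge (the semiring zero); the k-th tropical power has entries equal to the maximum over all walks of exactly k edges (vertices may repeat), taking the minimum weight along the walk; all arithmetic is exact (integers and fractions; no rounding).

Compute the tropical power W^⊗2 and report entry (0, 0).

W^⊗2:
  [23, 84, 56, 11, 79, 84, 67]
  [29, 78, 56, 11, 78, 78, 67]
  [42, 56, 92, 21, 68, 70, 56]
  [69, 62, 84, 69, 62, 62, 62]
  [23, 73, 68, 21, 73, 73, 67]
  [29, 92, 70, 11, 79, 92, 67]
  [23, 82, 56, 21, 79, 82, 67]
Key observation: the optimum is the walk 0->2->0, with weight 84 min 23 = 23.
Optimal value attained by: walk 0->2->0.
Answer: (W^⊗2)[0][0] = 23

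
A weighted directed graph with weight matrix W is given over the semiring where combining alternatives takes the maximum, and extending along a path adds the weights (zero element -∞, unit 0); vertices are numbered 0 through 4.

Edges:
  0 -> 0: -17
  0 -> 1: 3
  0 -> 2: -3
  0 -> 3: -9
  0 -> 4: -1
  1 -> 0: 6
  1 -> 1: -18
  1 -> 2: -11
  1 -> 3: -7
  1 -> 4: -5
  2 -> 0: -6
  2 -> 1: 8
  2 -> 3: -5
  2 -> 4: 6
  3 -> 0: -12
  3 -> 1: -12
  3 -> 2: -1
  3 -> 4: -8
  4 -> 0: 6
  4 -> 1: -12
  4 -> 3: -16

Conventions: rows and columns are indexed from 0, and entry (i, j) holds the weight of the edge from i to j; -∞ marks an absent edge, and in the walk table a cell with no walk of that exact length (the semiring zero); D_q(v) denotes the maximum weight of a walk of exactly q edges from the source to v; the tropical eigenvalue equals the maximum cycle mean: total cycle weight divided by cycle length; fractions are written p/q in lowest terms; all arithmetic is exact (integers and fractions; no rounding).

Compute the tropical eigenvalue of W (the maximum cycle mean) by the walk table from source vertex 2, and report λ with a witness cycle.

q=0: [-∞, -∞, 0, -∞, -∞]
q=1: [-6, 8, -∞, -5, 6]
q=2: [14, -3, -3, 1, 3]
q=3: [9, 17, 11, 5, 13]
q=4: [23, 19, 6, 10, 17]
q=5: [25, 26, 20, 14, 22]
Optimal cycle mean attained by: cycle 0->1->0, total 3 + 6, length 2.
Answer: λ = 9/2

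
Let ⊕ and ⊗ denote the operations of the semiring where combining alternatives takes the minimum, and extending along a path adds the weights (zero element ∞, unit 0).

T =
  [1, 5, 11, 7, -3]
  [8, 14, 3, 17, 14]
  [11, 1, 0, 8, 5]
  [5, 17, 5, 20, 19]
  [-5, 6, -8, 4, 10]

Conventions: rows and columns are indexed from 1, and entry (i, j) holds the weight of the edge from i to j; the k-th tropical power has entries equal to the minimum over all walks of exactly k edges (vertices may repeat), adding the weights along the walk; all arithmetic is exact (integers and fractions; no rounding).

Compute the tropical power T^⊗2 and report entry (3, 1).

T^⊗2:
  [-8, 3, -11, 1, -2]
  [9, 4, 3, 11, 5]
  [0, 1, -3, 8, 5]
  [6, 6, 5, 12, 2]
  [-4, -7, -8, 0, -8]
Key observation: the optimum is the walk 3->5->1, with weight 5 + (-5) = 0.
Optimal value attained by: walk 3->5->1.
Answer: (T^⊗2)[3][1] = 0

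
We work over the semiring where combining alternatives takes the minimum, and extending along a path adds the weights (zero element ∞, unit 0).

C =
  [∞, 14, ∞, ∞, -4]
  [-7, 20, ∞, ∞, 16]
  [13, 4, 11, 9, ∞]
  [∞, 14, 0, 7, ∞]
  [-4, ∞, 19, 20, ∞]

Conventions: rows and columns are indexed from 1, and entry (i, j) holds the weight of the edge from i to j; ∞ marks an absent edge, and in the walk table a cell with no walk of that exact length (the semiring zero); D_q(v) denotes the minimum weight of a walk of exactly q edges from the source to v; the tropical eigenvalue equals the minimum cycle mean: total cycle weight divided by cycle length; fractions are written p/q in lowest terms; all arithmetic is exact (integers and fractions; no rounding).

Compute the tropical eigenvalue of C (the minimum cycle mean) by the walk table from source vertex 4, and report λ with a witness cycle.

q=0: [∞, ∞, ∞, 0, ∞]
q=1: [∞, 14, 0, 7, ∞]
q=2: [7, 4, 7, 9, 30]
q=3: [-3, 11, 9, 16, 3]
q=4: [-1, 11, 16, 18, -7]
q=5: [-11, 13, 12, 13, -5]
Optimal cycle mean attained by: cycle 1->5->1, total (-4) + (-4), length 2.
Answer: λ = -4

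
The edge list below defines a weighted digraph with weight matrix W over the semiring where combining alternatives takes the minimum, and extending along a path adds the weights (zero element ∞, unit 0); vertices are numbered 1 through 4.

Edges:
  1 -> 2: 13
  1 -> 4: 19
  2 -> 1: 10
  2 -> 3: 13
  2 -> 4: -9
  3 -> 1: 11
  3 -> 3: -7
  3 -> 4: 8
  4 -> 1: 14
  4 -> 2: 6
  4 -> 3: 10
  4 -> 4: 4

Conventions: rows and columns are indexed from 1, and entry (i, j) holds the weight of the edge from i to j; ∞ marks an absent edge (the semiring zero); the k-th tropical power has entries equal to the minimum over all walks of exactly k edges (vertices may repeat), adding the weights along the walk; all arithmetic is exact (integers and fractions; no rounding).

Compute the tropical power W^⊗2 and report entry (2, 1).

W^⊗2:
  [23, 25, 26, 4]
  [5, -3, 1, -5]
  [4, 14, -14, 1]
  [16, 10, 3, -3]
Key observation: the optimum is the walk 2->4->1, with weight (-9) + 14 = 5.
Optimal value attained by: walk 2->4->1.
Answer: (W^⊗2)[2][1] = 5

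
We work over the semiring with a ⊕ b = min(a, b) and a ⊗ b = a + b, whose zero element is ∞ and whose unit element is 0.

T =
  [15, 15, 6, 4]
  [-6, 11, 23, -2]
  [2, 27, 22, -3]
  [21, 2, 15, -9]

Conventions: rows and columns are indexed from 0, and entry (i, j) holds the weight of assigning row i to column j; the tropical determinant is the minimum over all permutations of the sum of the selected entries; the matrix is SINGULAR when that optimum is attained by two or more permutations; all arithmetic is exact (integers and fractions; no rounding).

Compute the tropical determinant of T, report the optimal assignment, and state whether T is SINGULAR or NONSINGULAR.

σ = (0, 1, 2, 3): 15 + 11 + 22 + (-9) = 39
σ = (0, 1, 3, 2): 15 + 11 + (-3) + 15 = 38
σ = (0, 2, 1, 3): 15 + 23 + 27 + (-9) = 56
σ = (0, 2, 3, 1): 15 + 23 + (-3) + 2 = 37
σ = (0, 3, 1, 2): 15 + (-2) + 27 + 15 = 55
σ = (0, 3, 2, 1): 15 + (-2) + 22 + 2 = 37
σ = (1, 0, 2, 3): 15 + (-6) + 22 + (-9) = 22
σ = (1, 0, 3, 2): 15 + (-6) + (-3) + 15 = 21
σ = (1, 2, 0, 3): 15 + 23 + 2 + (-9) = 31
σ = (1, 2, 3, 0): 15 + 23 + (-3) + 21 = 56
σ = (1, 3, 0, 2): 15 + (-2) + 2 + 15 = 30
σ = (1, 3, 2, 0): 15 + (-2) + 22 + 21 = 56
σ = (2, 0, 1, 3): 6 + (-6) + 27 + (-9) = 18
σ = (2, 0, 3, 1): 6 + (-6) + (-3) + 2 = -1
σ = (2, 1, 0, 3): 6 + 11 + 2 + (-9) = 10
σ = (2, 1, 3, 0): 6 + 11 + (-3) + 21 = 35
σ = (2, 3, 0, 1): 6 + (-2) + 2 + 2 = 8
σ = (2, 3, 1, 0): 6 + (-2) + 27 + 21 = 52
σ = (3, 0, 1, 2): 4 + (-6) + 27 + 15 = 40
σ = (3, 0, 2, 1): 4 + (-6) + 22 + 2 = 22
σ = (3, 1, 0, 2): 4 + 11 + 2 + 15 = 32
σ = (3, 1, 2, 0): 4 + 11 + 22 + 21 = 58
σ = (3, 2, 0, 1): 4 + 23 + 2 + 2 = 31
σ = (3, 2, 1, 0): 4 + 23 + 27 + 21 = 75
Optimal value attained by: σ = (2, 0, 3, 1).
Answer: det⊕(T) = -1; verdict: NONSINGULAR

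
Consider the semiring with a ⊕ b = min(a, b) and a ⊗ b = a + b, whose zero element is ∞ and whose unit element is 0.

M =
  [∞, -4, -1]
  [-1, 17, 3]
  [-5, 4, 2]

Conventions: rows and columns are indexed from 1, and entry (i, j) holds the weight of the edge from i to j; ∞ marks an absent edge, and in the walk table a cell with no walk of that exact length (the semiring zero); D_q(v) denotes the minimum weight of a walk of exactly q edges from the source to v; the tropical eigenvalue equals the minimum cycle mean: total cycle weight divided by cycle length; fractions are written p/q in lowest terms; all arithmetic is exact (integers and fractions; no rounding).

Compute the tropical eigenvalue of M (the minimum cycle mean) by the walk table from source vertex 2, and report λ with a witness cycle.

q=0: [∞, 0, ∞]
q=1: [-1, 17, 3]
q=2: [-2, -5, -2]
q=3: [-7, -6, -3]
Optimal cycle mean attained by: cycle 1->3->1, total (-1) + (-5), length 2.
Answer: λ = -3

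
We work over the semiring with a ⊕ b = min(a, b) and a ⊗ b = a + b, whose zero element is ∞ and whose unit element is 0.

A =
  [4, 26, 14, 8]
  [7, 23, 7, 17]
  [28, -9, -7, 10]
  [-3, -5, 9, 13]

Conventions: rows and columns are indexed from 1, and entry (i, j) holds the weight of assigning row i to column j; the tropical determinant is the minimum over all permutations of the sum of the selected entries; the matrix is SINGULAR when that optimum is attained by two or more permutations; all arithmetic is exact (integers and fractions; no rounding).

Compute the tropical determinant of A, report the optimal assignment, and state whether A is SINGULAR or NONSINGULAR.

σ = (1, 2, 3, 4): 4 + 23 + (-7) + 13 = 33
σ = (1, 2, 4, 3): 4 + 23 + 10 + 9 = 46
σ = (1, 3, 2, 4): 4 + 7 + (-9) + 13 = 15
σ = (1, 3, 4, 2): 4 + 7 + 10 + (-5) = 16
σ = (1, 4, 2, 3): 4 + 17 + (-9) + 9 = 21
σ = (1, 4, 3, 2): 4 + 17 + (-7) + (-5) = 9
σ = (2, 1, 3, 4): 26 + 7 + (-7) + 13 = 39
σ = (2, 1, 4, 3): 26 + 7 + 10 + 9 = 52
σ = (2, 3, 1, 4): 26 + 7 + 28 + 13 = 74
σ = (2, 3, 4, 1): 26 + 7 + 10 + (-3) = 40
σ = (2, 4, 1, 3): 26 + 17 + 28 + 9 = 80
σ = (2, 4, 3, 1): 26 + 17 + (-7) + (-3) = 33
σ = (3, 1, 2, 4): 14 + 7 + (-9) + 13 = 25
σ = (3, 1, 4, 2): 14 + 7 + 10 + (-5) = 26
σ = (3, 2, 1, 4): 14 + 23 + 28 + 13 = 78
σ = (3, 2, 4, 1): 14 + 23 + 10 + (-3) = 44
σ = (3, 4, 1, 2): 14 + 17 + 28 + (-5) = 54
σ = (3, 4, 2, 1): 14 + 17 + (-9) + (-3) = 19
σ = (4, 1, 2, 3): 8 + 7 + (-9) + 9 = 15
σ = (4, 1, 3, 2): 8 + 7 + (-7) + (-5) = 3
σ = (4, 2, 1, 3): 8 + 23 + 28 + 9 = 68
σ = (4, 2, 3, 1): 8 + 23 + (-7) + (-3) = 21
σ = (4, 3, 1, 2): 8 + 7 + 28 + (-5) = 38
σ = (4, 3, 2, 1): 8 + 7 + (-9) + (-3) = 3
Optimal value attained by: σ = (4, 1, 3, 2).
Answer: det⊕(A) = 3; verdict: SINGULAR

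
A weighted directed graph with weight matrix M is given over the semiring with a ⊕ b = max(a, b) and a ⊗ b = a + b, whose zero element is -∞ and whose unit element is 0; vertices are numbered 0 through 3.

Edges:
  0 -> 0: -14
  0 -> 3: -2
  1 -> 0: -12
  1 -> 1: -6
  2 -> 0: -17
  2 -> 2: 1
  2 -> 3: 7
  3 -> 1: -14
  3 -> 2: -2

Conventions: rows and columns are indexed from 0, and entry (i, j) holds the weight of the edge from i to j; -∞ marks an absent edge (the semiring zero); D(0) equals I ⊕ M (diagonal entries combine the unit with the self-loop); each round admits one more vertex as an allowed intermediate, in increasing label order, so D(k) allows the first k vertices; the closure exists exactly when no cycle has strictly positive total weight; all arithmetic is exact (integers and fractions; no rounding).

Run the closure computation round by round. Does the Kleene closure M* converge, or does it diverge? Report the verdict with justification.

Detection: at round 0, diagonal entry (2, 2) turns strictly positive.
Key observation: the cycle 2->2 has total weight 1, which is strictly positive.
Answer: DIVERGES — positive cycle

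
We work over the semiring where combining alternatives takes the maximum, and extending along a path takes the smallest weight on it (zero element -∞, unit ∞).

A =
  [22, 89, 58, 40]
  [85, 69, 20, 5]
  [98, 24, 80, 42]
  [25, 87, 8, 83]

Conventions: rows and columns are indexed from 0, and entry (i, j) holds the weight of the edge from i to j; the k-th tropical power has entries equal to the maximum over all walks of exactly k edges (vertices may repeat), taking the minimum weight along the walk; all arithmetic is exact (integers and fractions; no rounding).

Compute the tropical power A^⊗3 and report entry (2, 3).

A^⊗2:
  [85, 69, 58, 42]
  [69, 85, 58, 40]
  [80, 89, 80, 42]
  [85, 83, 25, 83]
A^⊗3:
  [69, 85, 58, 42]
  [85, 69, 58, 42]
  [85, 80, 80, 42]
  [83, 85, 58, 83]
Key observation: the optimum is the walk 2->0->2->3, with weight 98 min 58 min 42 = 42.
Optimal value attained by: walk 2->0->2->3.
Answer: (A^⊗3)[2][3] = 42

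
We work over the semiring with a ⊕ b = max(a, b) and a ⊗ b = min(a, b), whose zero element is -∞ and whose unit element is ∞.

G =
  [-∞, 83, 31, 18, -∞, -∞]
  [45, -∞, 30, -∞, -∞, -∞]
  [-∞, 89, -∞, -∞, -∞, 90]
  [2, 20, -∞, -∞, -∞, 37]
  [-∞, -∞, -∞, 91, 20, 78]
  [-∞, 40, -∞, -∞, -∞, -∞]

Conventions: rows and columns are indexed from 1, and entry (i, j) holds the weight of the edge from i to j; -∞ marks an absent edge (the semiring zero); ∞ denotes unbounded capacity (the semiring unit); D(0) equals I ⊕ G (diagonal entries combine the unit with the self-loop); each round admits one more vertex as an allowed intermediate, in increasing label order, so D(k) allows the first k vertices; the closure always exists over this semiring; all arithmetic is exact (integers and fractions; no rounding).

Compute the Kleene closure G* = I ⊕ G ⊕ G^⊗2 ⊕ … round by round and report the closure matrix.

D(0):
  [∞, 83, 31, 18, -∞, -∞]
  [45, ∞, 30, -∞, -∞, -∞]
  [-∞, 89, ∞, -∞, -∞, 90]
  [2, 20, -∞, ∞, -∞, 37]
  [-∞, -∞, -∞, 91, ∞, 78]
  [-∞, 40, -∞, -∞, -∞, ∞]
D(1):
  [∞, 83, 31, 18, -∞, -∞]
  [45, ∞, 31, 18, -∞, -∞]
  [-∞, 89, ∞, -∞, -∞, 90]
  [2, 20, 2, ∞, -∞, 37]
  [-∞, -∞, -∞, 91, ∞, 78]
  [-∞, 40, -∞, -∞, -∞, ∞]
D(2):
  [∞, 83, 31, 18, -∞, -∞]
  [45, ∞, 31, 18, -∞, -∞]
  [45, 89, ∞, 18, -∞, 90]
  [20, 20, 20, ∞, -∞, 37]
  [-∞, -∞, -∞, 91, ∞, 78]
  [40, 40, 31, 18, -∞, ∞]
D(3):
  [∞, 83, 31, 18, -∞, 31]
  [45, ∞, 31, 18, -∞, 31]
  [45, 89, ∞, 18, -∞, 90]
  [20, 20, 20, ∞, -∞, 37]
  [-∞, -∞, -∞, 91, ∞, 78]
  [40, 40, 31, 18, -∞, ∞]
D(4):
  [∞, 83, 31, 18, -∞, 31]
  [45, ∞, 31, 18, -∞, 31]
  [45, 89, ∞, 18, -∞, 90]
  [20, 20, 20, ∞, -∞, 37]
  [20, 20, 20, 91, ∞, 78]
  [40, 40, 31, 18, -∞, ∞]
D(5):
  [∞, 83, 31, 18, -∞, 31]
  [45, ∞, 31, 18, -∞, 31]
  [45, 89, ∞, 18, -∞, 90]
  [20, 20, 20, ∞, -∞, 37]
  [20, 20, 20, 91, ∞, 78]
  [40, 40, 31, 18, -∞, ∞]
D(6):
  [∞, 83, 31, 18, -∞, 31]
  [45, ∞, 31, 18, -∞, 31]
  [45, 89, ∞, 18, -∞, 90]
  [37, 37, 31, ∞, -∞, 37]
  [40, 40, 31, 91, ∞, 78]
  [40, 40, 31, 18, -∞, ∞]
Answer: G* = [[∞, 83, 31, 18, -∞, 31], [45, ∞, 31, 18, -∞, 31], [45, 89, ∞, 18, -∞, 90], [37, 37, 31, ∞, -∞, 37], [40, 40, 31, 91, ∞, 78], [40, 40, 31, 18, -∞, ∞]]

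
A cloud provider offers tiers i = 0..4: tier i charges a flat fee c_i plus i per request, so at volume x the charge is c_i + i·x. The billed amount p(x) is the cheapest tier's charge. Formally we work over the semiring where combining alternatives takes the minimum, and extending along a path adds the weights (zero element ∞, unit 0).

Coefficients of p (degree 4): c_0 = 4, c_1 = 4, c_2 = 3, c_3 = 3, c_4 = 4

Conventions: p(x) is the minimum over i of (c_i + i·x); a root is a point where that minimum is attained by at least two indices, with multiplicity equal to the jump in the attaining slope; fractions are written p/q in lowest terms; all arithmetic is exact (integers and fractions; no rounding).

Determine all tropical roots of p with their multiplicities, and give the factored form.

hull edge (i=0, c=4) to (i=2, c=3): slope -1/2, span 2
hull edge (i=2, c=3) to (i=3, c=3): slope 0, span 1
hull edge (i=3, c=3) to (i=4, c=4): slope 1, span 1
Factored form: p(x) = 4 ⊗ (x ⊕ (-1)) ⊗ (x ⊕ 0) ⊗ (x ⊕ 1/2) ⊗ (x ⊕ 1/2)
Answer: roots = -1 (mult 1), 0 (mult 1), 1/2 (mult 2)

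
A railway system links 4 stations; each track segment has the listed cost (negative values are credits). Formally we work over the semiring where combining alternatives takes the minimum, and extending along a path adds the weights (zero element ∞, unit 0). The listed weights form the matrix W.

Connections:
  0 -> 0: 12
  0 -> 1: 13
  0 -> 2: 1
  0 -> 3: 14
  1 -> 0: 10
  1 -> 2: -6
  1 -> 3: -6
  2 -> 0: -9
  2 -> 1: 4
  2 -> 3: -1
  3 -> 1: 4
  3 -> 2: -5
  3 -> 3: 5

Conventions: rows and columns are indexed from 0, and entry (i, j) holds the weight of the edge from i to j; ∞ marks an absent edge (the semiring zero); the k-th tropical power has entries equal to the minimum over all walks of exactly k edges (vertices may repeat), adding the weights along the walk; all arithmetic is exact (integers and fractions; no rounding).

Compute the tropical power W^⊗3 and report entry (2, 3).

W^⊗2:
  [-8, 5, 7, 0]
  [-15, -2, -11, -7]
  [3, 3, -8, -2]
  [-14, -1, -2, -6]
W^⊗3:
  [-2, 4, -7, -1]
  [-20, -7, -14, -12]
  [-17, -4, -7, -9]
  [-11, -2, -13, -7]
Key observation: the optimum is the walk 2->0->2->3, with weight (-9) + 1 + (-1) = -9.
Optimal value attained by: walk 2->0->2->3.
Answer: (W^⊗3)[2][3] = -9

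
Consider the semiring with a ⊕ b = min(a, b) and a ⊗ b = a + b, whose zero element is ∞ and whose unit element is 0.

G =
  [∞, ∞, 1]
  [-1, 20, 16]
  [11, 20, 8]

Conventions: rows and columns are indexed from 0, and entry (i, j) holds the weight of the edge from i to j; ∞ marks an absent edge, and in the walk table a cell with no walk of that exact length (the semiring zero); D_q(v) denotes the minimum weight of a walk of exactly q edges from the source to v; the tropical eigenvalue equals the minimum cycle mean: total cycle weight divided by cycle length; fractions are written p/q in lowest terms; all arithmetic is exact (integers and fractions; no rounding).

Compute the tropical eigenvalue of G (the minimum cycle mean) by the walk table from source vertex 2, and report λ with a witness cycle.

q=0: [∞, ∞, 0]
q=1: [11, 20, 8]
q=2: [19, 28, 12]
q=3: [23, 32, 20]
Optimal cycle mean attained by: cycle 0->2->0, total 1 + 11, length 2.
Answer: λ = 6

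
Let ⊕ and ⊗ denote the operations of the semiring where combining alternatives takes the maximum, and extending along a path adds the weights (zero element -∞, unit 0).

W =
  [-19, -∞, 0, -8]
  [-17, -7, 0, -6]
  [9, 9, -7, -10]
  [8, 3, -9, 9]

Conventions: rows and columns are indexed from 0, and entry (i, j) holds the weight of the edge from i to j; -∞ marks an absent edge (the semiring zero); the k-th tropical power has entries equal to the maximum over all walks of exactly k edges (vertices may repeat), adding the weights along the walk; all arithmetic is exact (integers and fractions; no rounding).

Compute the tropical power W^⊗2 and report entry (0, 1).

W^⊗2:
  [9, 9, -7, 1]
  [9, 9, -7, 3]
  [2, 2, 9, 3]
  [17, 12, 8, 18]
Key observation: the optimum is the walk 0->2->1, with weight 0 + 9 = 9.
Optimal value attained by: walk 0->2->1.
Answer: (W^⊗2)[0][1] = 9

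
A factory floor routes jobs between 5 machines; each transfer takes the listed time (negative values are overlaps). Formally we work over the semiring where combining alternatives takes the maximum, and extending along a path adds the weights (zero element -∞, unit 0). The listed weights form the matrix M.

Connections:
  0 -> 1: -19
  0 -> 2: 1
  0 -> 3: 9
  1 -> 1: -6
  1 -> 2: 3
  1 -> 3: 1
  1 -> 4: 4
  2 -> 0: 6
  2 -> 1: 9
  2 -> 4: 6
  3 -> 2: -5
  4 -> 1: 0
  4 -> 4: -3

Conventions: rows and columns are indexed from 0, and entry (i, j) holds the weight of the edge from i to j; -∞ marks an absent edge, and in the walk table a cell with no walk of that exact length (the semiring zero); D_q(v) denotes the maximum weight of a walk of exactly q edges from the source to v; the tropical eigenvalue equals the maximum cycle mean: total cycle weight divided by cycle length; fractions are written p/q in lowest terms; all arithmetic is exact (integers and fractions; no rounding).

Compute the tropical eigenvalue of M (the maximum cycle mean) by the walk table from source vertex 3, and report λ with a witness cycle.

q=0: [-∞, -∞, -∞, 0, -∞]
q=1: [-∞, -∞, -5, -∞, -∞]
q=2: [1, 4, -∞, -∞, 1]
q=3: [-∞, 1, 7, 10, 8]
q=4: [13, 16, 5, 2, 13]
q=5: [11, 14, 19, 22, 20]
Optimal cycle mean attained by: cycle 1->2->1, total 3 + 9, length 2.
Answer: λ = 6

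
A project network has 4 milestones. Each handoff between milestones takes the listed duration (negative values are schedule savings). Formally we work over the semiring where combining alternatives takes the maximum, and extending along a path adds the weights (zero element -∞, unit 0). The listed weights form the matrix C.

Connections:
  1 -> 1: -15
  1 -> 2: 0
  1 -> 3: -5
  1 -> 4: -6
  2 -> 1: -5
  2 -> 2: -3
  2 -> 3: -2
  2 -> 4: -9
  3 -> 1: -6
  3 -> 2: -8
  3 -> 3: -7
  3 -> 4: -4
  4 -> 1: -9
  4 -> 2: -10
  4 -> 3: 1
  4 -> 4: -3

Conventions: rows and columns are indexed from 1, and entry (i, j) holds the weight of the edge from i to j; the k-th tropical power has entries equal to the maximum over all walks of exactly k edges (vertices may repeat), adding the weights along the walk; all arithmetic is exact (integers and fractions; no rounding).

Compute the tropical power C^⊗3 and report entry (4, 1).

C^⊗2:
  [-5, -3, -2, -9]
  [-8, -5, -5, -6]
  [-13, -6, -3, -7]
  [-5, -7, -2, -3]
C^⊗3:
  [-8, -5, -5, -6]
  [-10, -8, -5, -9]
  [-9, -9, -6, -7]
  [-8, -5, -2, -6]
Key observation: the optimum is the walk 4->4->3->1, with weight (-3) + 1 + (-6) = -8.
Optimal value attained by: walk 4->4->3->1.
Answer: (C^⊗3)[4][1] = -8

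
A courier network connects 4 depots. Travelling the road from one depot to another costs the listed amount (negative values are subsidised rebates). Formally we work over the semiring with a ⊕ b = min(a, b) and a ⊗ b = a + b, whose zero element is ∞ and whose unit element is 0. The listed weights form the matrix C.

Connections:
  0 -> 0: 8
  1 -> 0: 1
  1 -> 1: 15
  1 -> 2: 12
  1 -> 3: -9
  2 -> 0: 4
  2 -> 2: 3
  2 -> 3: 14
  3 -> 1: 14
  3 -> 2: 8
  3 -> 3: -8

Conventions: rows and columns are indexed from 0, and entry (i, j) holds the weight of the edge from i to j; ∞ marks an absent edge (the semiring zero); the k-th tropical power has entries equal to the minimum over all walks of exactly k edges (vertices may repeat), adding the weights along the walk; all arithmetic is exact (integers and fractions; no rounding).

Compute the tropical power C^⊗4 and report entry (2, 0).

C^⊗2:
  [16, ∞, ∞, ∞]
  [9, 5, -1, -17]
  [7, 28, 6, 6]
  [12, 6, 0, -16]
C^⊗3:
  [24, ∞, ∞, ∞]
  [3, -3, -9, -25]
  [10, 20, 9, -2]
  [4, -2, -8, -24]
C^⊗4:
  [32, ∞, ∞, ∞]
  [-5, -11, -17, -33]
  [13, 12, 6, -10]
  [-4, -10, -16, -32]
Key observation: the optimum is the walk 2->2->2->2->0, with weight 3 + 3 + 3 + 4 = 13.
Optimal value attained by: walk 2->2->2->2->0.
Answer: (C^⊗4)[2][0] = 13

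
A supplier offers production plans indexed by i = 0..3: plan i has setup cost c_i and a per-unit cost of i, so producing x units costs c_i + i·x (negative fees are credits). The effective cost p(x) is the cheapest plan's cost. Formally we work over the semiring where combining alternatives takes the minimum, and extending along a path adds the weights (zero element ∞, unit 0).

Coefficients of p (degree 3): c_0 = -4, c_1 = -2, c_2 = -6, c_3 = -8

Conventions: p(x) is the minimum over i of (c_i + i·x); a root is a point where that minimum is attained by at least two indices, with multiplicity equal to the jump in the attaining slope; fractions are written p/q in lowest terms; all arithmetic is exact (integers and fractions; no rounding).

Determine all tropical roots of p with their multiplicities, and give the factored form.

hull edge (i=0, c=-4) to (i=3, c=-8): slope -4/3, span 3
Factored form: p(x) = -8 ⊗ (x ⊕ 4/3) ⊗ (x ⊕ 4/3) ⊗ (x ⊕ 4/3)
Answer: roots = 4/3 (mult 3)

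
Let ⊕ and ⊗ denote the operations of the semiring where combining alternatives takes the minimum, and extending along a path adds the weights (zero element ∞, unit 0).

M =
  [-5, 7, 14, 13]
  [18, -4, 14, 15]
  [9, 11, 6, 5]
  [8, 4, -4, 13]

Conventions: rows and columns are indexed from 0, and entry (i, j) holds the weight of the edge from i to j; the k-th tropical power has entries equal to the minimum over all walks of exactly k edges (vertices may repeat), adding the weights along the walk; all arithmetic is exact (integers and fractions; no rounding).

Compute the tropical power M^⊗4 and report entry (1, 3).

M^⊗2:
  [-10, 2, 9, 8]
  [13, -8, 10, 11]
  [4, 7, 1, 11]
  [3, 0, 2, 1]
M^⊗3:
  [-15, -3, 4, 3]
  [8, -12, 6, 7]
  [-1, 3, 7, 6]
  [-2, -4, -3, 7]
M^⊗4:
  [-20, -8, -1, -2]
  [3, -16, 2, 3]
  [-6, -1, 2, 12]
  [-7, -8, 3, 2]
Key observation: the optimum is the walk 1->1->1->1->3, with weight (-4) + (-4) + (-4) + 15 = 3.
Optimal value attained by: walk 1->1->1->1->3.
Answer: (M^⊗4)[1][3] = 3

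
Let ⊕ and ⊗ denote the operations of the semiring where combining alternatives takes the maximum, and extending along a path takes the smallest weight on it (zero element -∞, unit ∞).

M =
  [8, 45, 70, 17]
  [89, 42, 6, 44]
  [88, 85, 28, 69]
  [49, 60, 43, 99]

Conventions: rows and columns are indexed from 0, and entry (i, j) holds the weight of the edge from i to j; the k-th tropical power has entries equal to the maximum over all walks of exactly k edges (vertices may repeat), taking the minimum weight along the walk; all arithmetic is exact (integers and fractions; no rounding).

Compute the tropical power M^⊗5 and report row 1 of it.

M^⊗2:
  [70, 70, 28, 69]
  [44, 45, 70, 44]
  [85, 60, 70, 69]
  [60, 60, 49, 99]
M^⊗3:
  [70, 60, 70, 69]
  [70, 70, 44, 69]
  [70, 70, 70, 69]
  [60, 60, 60, 99]
M^⊗4:
  [70, 70, 70, 69]
  [70, 60, 70, 69]
  [70, 70, 70, 69]
  [60, 60, 60, 99]
M^⊗5:
  [70, 70, 70, 69]
  [70, 70, 70, 69]
  [70, 70, 70, 69]
  [60, 60, 60, 99]
Answer: row 1 of M^⊗5 = [70, 70, 70, 69]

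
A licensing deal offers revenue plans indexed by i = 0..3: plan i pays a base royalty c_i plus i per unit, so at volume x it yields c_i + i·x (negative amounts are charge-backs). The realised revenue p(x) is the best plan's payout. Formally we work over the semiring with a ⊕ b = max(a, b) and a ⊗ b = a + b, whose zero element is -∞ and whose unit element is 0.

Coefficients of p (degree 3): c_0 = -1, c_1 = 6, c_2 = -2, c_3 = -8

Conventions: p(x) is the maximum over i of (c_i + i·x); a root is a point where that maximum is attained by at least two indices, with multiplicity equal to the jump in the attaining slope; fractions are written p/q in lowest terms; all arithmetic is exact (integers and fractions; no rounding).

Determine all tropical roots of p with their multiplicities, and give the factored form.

hull edge (i=0, c=-1) to (i=1, c=6): slope 7, span 1
hull edge (i=1, c=6) to (i=3, c=-8): slope -7, span 2
Factored form: p(x) = -8 ⊗ (x ⊕ (-7)) ⊗ (x ⊕ 7) ⊗ (x ⊕ 7)
Answer: roots = -7 (mult 1), 7 (mult 2)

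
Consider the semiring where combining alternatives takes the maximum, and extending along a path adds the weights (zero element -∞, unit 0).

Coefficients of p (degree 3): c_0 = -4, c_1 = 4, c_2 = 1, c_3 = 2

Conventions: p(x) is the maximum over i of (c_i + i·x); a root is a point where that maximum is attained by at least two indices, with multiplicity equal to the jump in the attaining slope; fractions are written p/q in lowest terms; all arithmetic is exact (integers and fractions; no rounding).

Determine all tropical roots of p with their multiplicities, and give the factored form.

hull edge (i=0, c=-4) to (i=1, c=4): slope 8, span 1
hull edge (i=1, c=4) to (i=3, c=2): slope -1, span 2
Factored form: p(x) = 2 ⊗ (x ⊕ (-8)) ⊗ (x ⊕ 1) ⊗ (x ⊕ 1)
Answer: roots = -8 (mult 1), 1 (mult 2)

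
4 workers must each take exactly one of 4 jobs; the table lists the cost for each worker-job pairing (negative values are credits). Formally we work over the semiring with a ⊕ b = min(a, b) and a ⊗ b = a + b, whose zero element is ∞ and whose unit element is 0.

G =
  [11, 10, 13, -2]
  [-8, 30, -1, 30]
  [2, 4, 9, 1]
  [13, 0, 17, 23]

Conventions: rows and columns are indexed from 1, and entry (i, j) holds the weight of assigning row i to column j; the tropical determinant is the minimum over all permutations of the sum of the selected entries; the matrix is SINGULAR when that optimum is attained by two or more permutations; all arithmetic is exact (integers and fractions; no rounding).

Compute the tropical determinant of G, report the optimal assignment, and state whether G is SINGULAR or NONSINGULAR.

σ = (1, 2, 3, 4): 11 + 30 + 9 + 23 = 73
σ = (1, 2, 4, 3): 11 + 30 + 1 + 17 = 59
σ = (1, 3, 2, 4): 11 + (-1) + 4 + 23 = 37
σ = (1, 3, 4, 2): 11 + (-1) + 1 + 0 = 11
σ = (1, 4, 2, 3): 11 + 30 + 4 + 17 = 62
σ = (1, 4, 3, 2): 11 + 30 + 9 + 0 = 50
σ = (2, 1, 3, 4): 10 + (-8) + 9 + 23 = 34
σ = (2, 1, 4, 3): 10 + (-8) + 1 + 17 = 20
σ = (2, 3, 1, 4): 10 + (-1) + 2 + 23 = 34
σ = (2, 3, 4, 1): 10 + (-1) + 1 + 13 = 23
σ = (2, 4, 1, 3): 10 + 30 + 2 + 17 = 59
σ = (2, 4, 3, 1): 10 + 30 + 9 + 13 = 62
σ = (3, 1, 2, 4): 13 + (-8) + 4 + 23 = 32
σ = (3, 1, 4, 2): 13 + (-8) + 1 + 0 = 6
σ = (3, 2, 1, 4): 13 + 30 + 2 + 23 = 68
σ = (3, 2, 4, 1): 13 + 30 + 1 + 13 = 57
σ = (3, 4, 1, 2): 13 + 30 + 2 + 0 = 45
σ = (3, 4, 2, 1): 13 + 30 + 4 + 13 = 60
σ = (4, 1, 2, 3): (-2) + (-8) + 4 + 17 = 11
σ = (4, 1, 3, 2): (-2) + (-8) + 9 + 0 = -1
σ = (4, 2, 1, 3): (-2) + 30 + 2 + 17 = 47
σ = (4, 2, 3, 1): (-2) + 30 + 9 + 13 = 50
σ = (4, 3, 1, 2): (-2) + (-1) + 2 + 0 = -1
σ = (4, 3, 2, 1): (-2) + (-1) + 4 + 13 = 14
Optimal value attained by: σ = (4, 1, 3, 2).
Answer: det⊕(G) = -1; verdict: SINGULAR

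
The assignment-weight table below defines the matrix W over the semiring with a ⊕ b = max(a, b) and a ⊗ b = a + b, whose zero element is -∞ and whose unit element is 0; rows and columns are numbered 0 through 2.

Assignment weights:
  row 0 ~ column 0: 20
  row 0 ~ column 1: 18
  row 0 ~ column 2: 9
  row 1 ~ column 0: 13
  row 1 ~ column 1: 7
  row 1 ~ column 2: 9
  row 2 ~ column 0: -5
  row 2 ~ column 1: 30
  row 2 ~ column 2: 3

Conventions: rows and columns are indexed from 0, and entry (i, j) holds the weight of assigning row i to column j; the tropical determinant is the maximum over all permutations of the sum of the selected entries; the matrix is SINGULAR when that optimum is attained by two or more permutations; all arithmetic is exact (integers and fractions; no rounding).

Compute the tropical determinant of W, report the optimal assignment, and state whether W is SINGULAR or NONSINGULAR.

σ = (0, 1, 2): 20 + 7 + 3 = 30
σ = (0, 2, 1): 20 + 9 + 30 = 59
σ = (1, 0, 2): 18 + 13 + 3 = 34
σ = (1, 2, 0): 18 + 9 + (-5) = 22
σ = (2, 0, 1): 9 + 13 + 30 = 52
σ = (2, 1, 0): 9 + 7 + (-5) = 11
Optimal value attained by: σ = (0, 2, 1).
Answer: det⊕(W) = 59; verdict: NONSINGULAR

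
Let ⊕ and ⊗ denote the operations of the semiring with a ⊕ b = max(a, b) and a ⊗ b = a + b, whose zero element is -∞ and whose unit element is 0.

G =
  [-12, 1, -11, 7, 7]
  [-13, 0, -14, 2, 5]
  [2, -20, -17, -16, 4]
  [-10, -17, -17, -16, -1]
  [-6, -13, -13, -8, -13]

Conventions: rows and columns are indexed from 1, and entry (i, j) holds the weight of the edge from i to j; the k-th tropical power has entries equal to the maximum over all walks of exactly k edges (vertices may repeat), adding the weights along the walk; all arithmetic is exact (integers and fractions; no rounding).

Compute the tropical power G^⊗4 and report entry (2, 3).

G^⊗2:
  [1, 1, -6, 3, 6]
  [-1, 0, -8, 2, 5]
  [-2, 3, -9, 9, 9]
  [-7, -9, -14, -3, -3]
  [-11, -5, -17, 1, 1]
G^⊗3:
  [0, 2, -7, 8, 8]
  [-1, 0, -8, 6, 6]
  [3, 3, -4, 5, 8]
  [-9, -6, -16, 0, 0]
  [-5, -5, -12, -3, 0]
G^⊗4:
  [2, 2, -5, 7, 7]
  [0, 0, -7, 6, 6]
  [2, 4, -5, 10, 10]
  [-6, -6, -13, -2, -1]
  [-6, -4, -13, 2, 2]
Key observation: the optimum is the walk 2->5->1->5->3, with weight 5 + (-6) + 7 + (-13) = -7.
Optimal value attained by: walk 2->5->1->5->3.
Answer: (G^⊗4)[2][3] = -7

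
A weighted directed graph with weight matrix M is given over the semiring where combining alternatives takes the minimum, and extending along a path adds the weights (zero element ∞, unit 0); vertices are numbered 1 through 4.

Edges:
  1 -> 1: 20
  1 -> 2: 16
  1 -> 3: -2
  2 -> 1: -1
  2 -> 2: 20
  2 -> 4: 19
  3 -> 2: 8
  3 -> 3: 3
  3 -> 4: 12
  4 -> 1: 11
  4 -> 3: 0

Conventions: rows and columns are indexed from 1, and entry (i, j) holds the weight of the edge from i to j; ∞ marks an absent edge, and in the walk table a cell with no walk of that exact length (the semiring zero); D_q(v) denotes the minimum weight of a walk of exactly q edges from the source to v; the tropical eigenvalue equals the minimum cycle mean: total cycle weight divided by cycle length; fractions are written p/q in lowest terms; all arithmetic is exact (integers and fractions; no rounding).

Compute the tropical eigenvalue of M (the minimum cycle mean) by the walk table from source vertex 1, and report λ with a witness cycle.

q=0: [0, ∞, ∞, ∞]
q=1: [20, 16, -2, ∞]
q=2: [15, 6, 1, 10]
q=3: [5, 9, 4, 13]
q=4: [8, 12, 3, 16]
Optimal cycle mean attained by: cycle 1->3->2->1, total (-2) + 8 + (-1), length 3.
Answer: λ = 5/3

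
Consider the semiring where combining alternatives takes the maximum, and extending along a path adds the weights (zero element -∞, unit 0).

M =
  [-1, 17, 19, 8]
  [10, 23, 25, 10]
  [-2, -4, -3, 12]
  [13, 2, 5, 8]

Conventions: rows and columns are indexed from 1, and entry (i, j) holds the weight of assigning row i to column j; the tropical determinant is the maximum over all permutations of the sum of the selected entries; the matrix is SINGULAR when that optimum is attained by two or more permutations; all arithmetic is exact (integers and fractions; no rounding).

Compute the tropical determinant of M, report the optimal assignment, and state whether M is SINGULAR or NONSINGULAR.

σ = (1, 2, 3, 4): (-1) + 23 + (-3) + 8 = 27
σ = (1, 2, 4, 3): (-1) + 23 + 12 + 5 = 39
σ = (1, 3, 2, 4): (-1) + 25 + (-4) + 8 = 28
σ = (1, 3, 4, 2): (-1) + 25 + 12 + 2 = 38
σ = (1, 4, 2, 3): (-1) + 10 + (-4) + 5 = 10
σ = (1, 4, 3, 2): (-1) + 10 + (-3) + 2 = 8
σ = (2, 1, 3, 4): 17 + 10 + (-3) + 8 = 32
σ = (2, 1, 4, 3): 17 + 10 + 12 + 5 = 44
σ = (2, 3, 1, 4): 17 + 25 + (-2) + 8 = 48
σ = (2, 3, 4, 1): 17 + 25 + 12 + 13 = 67
σ = (2, 4, 1, 3): 17 + 10 + (-2) + 5 = 30
σ = (2, 4, 3, 1): 17 + 10 + (-3) + 13 = 37
σ = (3, 1, 2, 4): 19 + 10 + (-4) + 8 = 33
σ = (3, 1, 4, 2): 19 + 10 + 12 + 2 = 43
σ = (3, 2, 1, 4): 19 + 23 + (-2) + 8 = 48
σ = (3, 2, 4, 1): 19 + 23 + 12 + 13 = 67
σ = (3, 4, 1, 2): 19 + 10 + (-2) + 2 = 29
σ = (3, 4, 2, 1): 19 + 10 + (-4) + 13 = 38
σ = (4, 1, 2, 3): 8 + 10 + (-4) + 5 = 19
σ = (4, 1, 3, 2): 8 + 10 + (-3) + 2 = 17
σ = (4, 2, 1, 3): 8 + 23 + (-2) + 5 = 34
σ = (4, 2, 3, 1): 8 + 23 + (-3) + 13 = 41
σ = (4, 3, 1, 2): 8 + 25 + (-2) + 2 = 33
σ = (4, 3, 2, 1): 8 + 25 + (-4) + 13 = 42
Optimal value attained by: σ = (2, 3, 4, 1).
Answer: det⊕(M) = 67; verdict: SINGULAR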